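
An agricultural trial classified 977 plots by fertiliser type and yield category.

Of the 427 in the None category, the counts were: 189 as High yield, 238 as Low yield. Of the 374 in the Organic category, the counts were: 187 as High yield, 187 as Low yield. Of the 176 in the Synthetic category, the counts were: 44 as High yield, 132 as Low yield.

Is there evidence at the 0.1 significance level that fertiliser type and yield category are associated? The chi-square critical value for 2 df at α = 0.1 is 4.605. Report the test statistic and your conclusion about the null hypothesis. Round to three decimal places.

Row totals: 427, 374, 176. Column totals: 420, 557. Grand total N = 977.
Expected counts (row total × column total / N):
  None, High yield: 427×420/977 = 183.5619
  None, Low yield: 427×557/977 = 243.4381
  Organic, High yield: 374×420/977 = 160.7779
  Organic, Low yield: 374×557/977 = 213.2221
  Synthetic, High yield: 176×420/977 = 75.6602
  Synthetic, Low yield: 176×557/977 = 100.3398
Contributions (O − E)²/E:
  (189 − 183.5619)²/183.5619 = 0.1611
  (238 − 243.4381)²/243.4381 = 0.1215
  (187 − 160.7779)²/160.7779 = 4.2767
  (187 − 213.2221)²/213.2221 = 3.2248
  (44 − 75.6602)²/75.6602 = 13.2483
  (132 − 100.3398)²/100.3398 = 9.9897
χ² = 0.1611 + 0.1215 + 4.2767 + 3.2248 + 13.2483 + 9.9897 = 31.022
df = (3−1)(2−1) = 2. Since 31.022 > 4.605, reject the null hypothesis of independence at α = 0.1.

31.022; reject H₀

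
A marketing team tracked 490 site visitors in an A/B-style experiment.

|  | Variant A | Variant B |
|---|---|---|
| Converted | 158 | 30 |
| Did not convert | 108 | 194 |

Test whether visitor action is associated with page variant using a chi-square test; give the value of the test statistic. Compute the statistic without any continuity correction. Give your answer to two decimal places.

108.84

Row totals: 188, 302. Column totals: 266, 224. Grand total N = 490.
Expected counts (row total × column total / N):
  Converted, Variant A: 188×266/490 = 102.0571
  Converted, Variant B: 188×224/490 = 85.9429
  Did not convert, Variant A: 302×266/490 = 163.9429
  Did not convert, Variant B: 302×224/490 = 138.0571
Contributions (O − E)²/E:
  (158 − 102.0571)²/102.0571 = 30.6653
  (30 − 85.9429)²/85.9429 = 36.4150
  (108 − 163.9429)²/163.9429 = 19.0896
  (194 − 138.0571)²/138.0571 = 22.6689
χ² = 30.6653 + 36.4150 + 19.0896 + 22.6689 = 108.84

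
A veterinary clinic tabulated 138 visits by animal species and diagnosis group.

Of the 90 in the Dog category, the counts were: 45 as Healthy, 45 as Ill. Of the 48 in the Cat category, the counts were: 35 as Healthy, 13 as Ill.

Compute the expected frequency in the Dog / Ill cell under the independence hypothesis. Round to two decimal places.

37.83

Row total (Dog) = 90; column total (Ill) = 58; grand total N = 138.
Expected count = (row total × column total) / N = 90 × 58 / 138 = 37.83.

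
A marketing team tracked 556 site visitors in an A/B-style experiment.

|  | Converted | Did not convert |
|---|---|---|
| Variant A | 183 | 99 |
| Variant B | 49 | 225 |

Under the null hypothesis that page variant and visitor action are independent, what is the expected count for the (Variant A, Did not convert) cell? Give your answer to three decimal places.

164.331

Row total (Variant A) = 282; column total (Did not convert) = 324; grand total N = 556.
Expected count = (row total × column total) / N = 282 × 324 / 556 = 164.331.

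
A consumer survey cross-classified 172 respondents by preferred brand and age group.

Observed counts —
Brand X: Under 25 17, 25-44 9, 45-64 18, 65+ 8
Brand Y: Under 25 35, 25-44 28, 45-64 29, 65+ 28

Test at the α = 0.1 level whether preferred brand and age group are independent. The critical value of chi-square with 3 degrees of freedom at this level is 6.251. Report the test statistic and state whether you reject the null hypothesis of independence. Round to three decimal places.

3.306; fail to reject H₀

Row totals: 52, 120. Column totals: 52, 37, 47, 36. Grand total N = 172.
Expected counts (row total × column total / N):
  Brand X, Under 25: 52×52/172 = 15.7209
  Brand X, 25-44: 52×37/172 = 11.1860
  Brand X, 45-64: 52×47/172 = 14.2093
  Brand X, 65+: 52×36/172 = 10.8837
  Brand Y, Under 25: 120×52/172 = 36.2791
  Brand Y, 25-44: 120×37/172 = 25.8140
  Brand Y, 45-64: 120×47/172 = 32.7907
  Brand Y, 65+: 120×36/172 = 25.1163
Contributions (O − E)²/E:
  (17 − 15.7209)²/15.7209 = 0.1041
  (9 − 11.1860)²/11.1860 = 0.4272
  (18 − 14.2093)²/14.2093 = 1.0113
  (8 − 10.8837)²/10.8837 = 0.7641
  (35 − 36.2791)²/36.2791 = 0.0451
  (28 − 25.8140)²/25.8140 = 0.1851
  (29 − 32.7907)²/32.7907 = 0.4382
  (28 − 25.1163)²/25.1163 = 0.3311
χ² = 0.1041 + 0.4272 + 1.0113 + 0.7641 + 0.0451 + 0.1851 + 0.4382 + 0.3311 = 3.306
df = (2−1)(4−1) = 3. Since 3.306 < 6.251, fail to reject the null hypothesis of independence at α = 0.1.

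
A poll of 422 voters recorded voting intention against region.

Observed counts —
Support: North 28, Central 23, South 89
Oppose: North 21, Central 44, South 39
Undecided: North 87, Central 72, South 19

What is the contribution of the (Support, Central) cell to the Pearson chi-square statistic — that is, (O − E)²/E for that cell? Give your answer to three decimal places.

Row total (Support) = 140; column total (Central) = 139; N = 422.
Expected count E = 140 × 139 / 422 = 46.1137.
Contribution = (O − E)²/E = (23 − 46.1137)² / 46.1137 = 11.585.

11.585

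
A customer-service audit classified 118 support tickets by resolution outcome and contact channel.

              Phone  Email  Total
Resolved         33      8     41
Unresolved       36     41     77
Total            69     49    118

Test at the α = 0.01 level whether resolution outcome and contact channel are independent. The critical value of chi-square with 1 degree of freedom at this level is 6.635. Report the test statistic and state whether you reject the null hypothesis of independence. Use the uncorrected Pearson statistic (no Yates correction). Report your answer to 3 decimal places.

Grand total N = 118.
Expected counts (row total × column total / N):
  Resolved, Phone: 41×69/118 = 23.97458
  Resolved, Email: 41×49/118 = 17.02542
  Unresolved, Phone: 77×69/118 = 45.02542
  Unresolved, Email: 77×49/118 = 31.97458
Contributions (O − E)²/E:
  (33 − 23.97458)²/23.97458 = 3.3977
  (8 − 17.02542)²/17.02542 = 4.7845
  (36 − 45.02542)²/45.02542 = 1.8092
  (41 − 31.97458)²/31.97458 = 2.5476
χ² = 3.3977 + 4.7845 + 1.8092 + 2.5476 = 12.539
df = (2−1)(2−1) = 1. Since 12.539 > 6.635, reject the null hypothesis of independence at α = 0.01.

12.539; reject H₀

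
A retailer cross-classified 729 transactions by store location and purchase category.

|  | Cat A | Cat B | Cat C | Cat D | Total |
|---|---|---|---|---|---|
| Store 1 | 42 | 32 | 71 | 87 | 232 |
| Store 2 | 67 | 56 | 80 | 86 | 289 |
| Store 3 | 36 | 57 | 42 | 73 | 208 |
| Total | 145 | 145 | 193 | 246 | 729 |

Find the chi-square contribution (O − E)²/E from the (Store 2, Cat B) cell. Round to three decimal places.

Row total (Store 2) = 289; column total (Cat B) = 145; N = 729.
Expected count E = 289 × 145 / 729 = 57.4829.
Contribution = (O − E)²/E = (56 − 57.4829)² / 57.4829 = 0.038.

0.038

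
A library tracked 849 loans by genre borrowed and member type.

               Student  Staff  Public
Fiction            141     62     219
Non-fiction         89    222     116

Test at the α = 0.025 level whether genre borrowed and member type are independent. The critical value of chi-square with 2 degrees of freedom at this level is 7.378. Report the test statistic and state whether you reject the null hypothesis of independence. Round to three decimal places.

133.541; reject H₀

Row totals: 422, 427. Column totals: 230, 284, 335. Grand total N = 849.
Expected counts (row total × column total / N):
  Fiction, Student: 422×230/849 = 114.32273
  Fiction, Staff: 422×284/849 = 141.16372
  Fiction, Public: 422×335/849 = 166.51355
  Non-fiction, Student: 427×230/849 = 115.67727
  Non-fiction, Staff: 427×284/849 = 142.83628
  Non-fiction, Public: 427×335/849 = 168.48645
Contributions (O − E)²/E:
  (141 − 114.32273)²/114.32273 = 6.2252
  (62 − 141.16372)²/141.16372 = 44.3945
  (219 − 166.51355)²/166.51355 = 16.5442
  (89 − 115.67727)²/115.67727 = 6.1523
  (222 − 142.83628)²/142.83628 = 43.8747
  (116 − 168.48645)²/168.48645 = 16.3504
χ² = 6.2252 + 44.3945 + 16.5442 + 6.1523 + 43.8747 + 16.3504 = 133.541
df = (2−1)(3−1) = 2. Since 133.541 > 7.378, reject the null hypothesis of independence at α = 0.025.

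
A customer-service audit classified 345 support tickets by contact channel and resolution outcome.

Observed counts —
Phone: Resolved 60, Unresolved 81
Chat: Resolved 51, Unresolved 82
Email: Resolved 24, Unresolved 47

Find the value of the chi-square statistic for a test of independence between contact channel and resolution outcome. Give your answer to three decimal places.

1.574

Row totals: 141, 133, 71. Column totals: 135, 210. Grand total N = 345.
Expected counts (row total × column total / N):
  Phone, Resolved: 141×135/345 = 55.1739
  Phone, Unresolved: 141×210/345 = 85.8261
  Chat, Resolved: 133×135/345 = 52.0435
  Chat, Unresolved: 133×210/345 = 80.9565
  Email, Resolved: 71×135/345 = 27.7826
  Email, Unresolved: 71×210/345 = 43.2174
Contributions (O − E)²/E:
  (60 − 55.1739)²/55.1739 = 0.4221
  (81 − 85.8261)²/85.8261 = 0.2714
  (51 − 52.0435)²/52.0435 = 0.0209
  (82 − 80.9565)²/80.9565 = 0.0135
  (24 − 27.7826)²/27.7826 = 0.5150
  (47 − 43.2174)²/43.2174 = 0.3311
χ² = 0.4221 + 0.2714 + 0.0209 + 0.0135 + 0.5150 + 0.3311 = 1.574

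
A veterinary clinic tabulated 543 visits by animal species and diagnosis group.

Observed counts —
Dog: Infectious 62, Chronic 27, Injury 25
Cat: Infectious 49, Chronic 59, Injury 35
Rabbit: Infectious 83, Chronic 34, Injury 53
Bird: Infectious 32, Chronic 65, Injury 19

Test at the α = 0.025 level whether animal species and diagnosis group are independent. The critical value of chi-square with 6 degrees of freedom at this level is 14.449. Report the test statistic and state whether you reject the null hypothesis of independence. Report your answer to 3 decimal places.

Row totals: 114, 143, 170, 116. Column totals: 226, 185, 132. Grand total N = 543.
Expected counts (row total × column total / N):
  Dog, Infectious: 114×226/543 = 47.4475
  Dog, Chronic: 114×185/543 = 38.8398
  Dog, Injury: 114×132/543 = 27.7127
  Cat, Infectious: 143×226/543 = 59.5175
  Cat, Chronic: 143×185/543 = 48.7201
  Cat, Injury: 143×132/543 = 34.7624
  Rabbit, Infectious: 170×226/543 = 70.7551
  Rabbit, Chronic: 170×185/543 = 57.9190
  Rabbit, Injury: 170×132/543 = 41.3260
  Bird, Infectious: 116×226/543 = 48.2799
  Bird, Chronic: 116×185/543 = 39.5212
  Bird, Injury: 116×132/543 = 28.1989
Contributions (O − E)²/E:
  (62 − 47.4475)²/47.4475 = 4.4634
  (27 − 38.8398)²/38.8398 = 3.6092
  (25 − 27.7127)²/27.7127 = 0.2655
  (49 − 59.5175)²/59.5175 = 1.8586
  (59 − 48.7201)²/48.7201 = 2.1691
  (35 − 34.7624)²/34.7624 = 0.0016
  (83 − 70.7551)²/70.7551 = 2.1191
  (34 − 57.9190)²/57.9190 = 9.8779
  (53 − 41.3260)²/41.3260 = 3.2977
  (32 − 48.2799)²/48.2799 = 5.4896
  (65 − 39.5212)²/39.5212 = 16.4258
  (19 − 28.1989)²/28.1989 = 3.0008
χ² = 4.4634 + 3.6092 + 0.2655 + 1.8586 + 2.1691 + 0.0016 + 2.1191 + 9.8779 + 3.2977 + 5.4896 + 16.4258 + 3.0008 = 52.578
df = (4−1)(3−1) = 6. Since 52.578 > 14.449, reject the null hypothesis of independence at α = 0.025.

52.578; reject H₀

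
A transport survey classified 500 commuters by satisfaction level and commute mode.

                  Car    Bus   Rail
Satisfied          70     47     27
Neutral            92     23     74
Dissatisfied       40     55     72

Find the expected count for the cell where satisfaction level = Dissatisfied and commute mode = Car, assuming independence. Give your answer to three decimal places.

67.468

Row total (Dissatisfied) = 167; column total (Car) = 202; grand total N = 500.
Expected count = (row total × column total) / N = 167 × 202 / 500 = 67.468.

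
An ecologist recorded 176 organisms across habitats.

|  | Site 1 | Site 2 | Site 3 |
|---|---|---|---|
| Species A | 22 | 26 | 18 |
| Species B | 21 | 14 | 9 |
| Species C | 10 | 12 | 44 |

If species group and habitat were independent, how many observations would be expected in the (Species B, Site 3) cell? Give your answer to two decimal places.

Row total (Species B) = 44; column total (Site 3) = 71; grand total N = 176.
Expected count = (row total × column total) / N = 44 × 71 / 176 = 17.75.

17.75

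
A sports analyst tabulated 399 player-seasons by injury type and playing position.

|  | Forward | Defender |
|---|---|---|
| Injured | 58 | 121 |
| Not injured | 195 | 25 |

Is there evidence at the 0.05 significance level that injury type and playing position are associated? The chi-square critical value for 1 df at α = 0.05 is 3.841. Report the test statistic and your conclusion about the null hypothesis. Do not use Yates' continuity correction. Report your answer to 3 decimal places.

134.516; reject H₀

Row totals: 179, 220. Column totals: 253, 146. Grand total N = 399.
Expected counts (row total × column total / N):
  Injured, Forward: 179×253/399 = 113.50125
  Injured, Defender: 179×146/399 = 65.49875
  Not injured, Forward: 220×253/399 = 139.49875
  Not injured, Defender: 220×146/399 = 80.50125
Contributions (O − E)²/E:
  (58 − 113.50125)²/113.50125 = 27.1397
  (121 − 65.49875)²/65.49875 = 47.0297
  (195 − 139.49875)²/139.49875 = 22.0818
  (25 − 80.50125)²/80.50125 = 38.2651
χ² = 27.1397 + 47.0297 + 22.0818 + 38.2651 = 134.516
df = (2−1)(2−1) = 1. Since 134.516 > 3.841, reject the null hypothesis of independence at α = 0.05.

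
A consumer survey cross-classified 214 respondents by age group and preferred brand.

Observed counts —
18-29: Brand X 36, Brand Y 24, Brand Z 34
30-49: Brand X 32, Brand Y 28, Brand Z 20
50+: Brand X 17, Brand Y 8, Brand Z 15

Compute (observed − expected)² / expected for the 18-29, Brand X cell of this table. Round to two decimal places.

0.05

Row total (18-29) = 94; column total (Brand X) = 85; N = 214.
Expected count E = 94 × 85 / 214 = 37.336.
Contribution = (O − E)²/E = (36 − 37.336)² / 37.336 = 0.05.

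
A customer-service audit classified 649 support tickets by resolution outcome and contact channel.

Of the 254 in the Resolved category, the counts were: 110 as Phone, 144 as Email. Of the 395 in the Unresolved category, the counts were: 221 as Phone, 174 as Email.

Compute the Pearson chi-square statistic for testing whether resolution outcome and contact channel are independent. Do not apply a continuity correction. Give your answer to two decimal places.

Row totals: 254, 395. Column totals: 331, 318. Grand total N = 649.
Expected counts (row total × column total / N):
  Resolved, Phone: 254×331/649 = 129.544
  Resolved, Email: 254×318/649 = 124.456
  Unresolved, Phone: 395×331/649 = 201.456
  Unresolved, Email: 395×318/649 = 193.544
Contributions (O − E)²/E:
  (110 − 129.544)²/129.544 = 2.9486
  (144 − 124.456)²/124.456 = 3.0691
  (221 − 201.456)²/201.456 = 1.8960
  (174 − 193.544)²/193.544 = 1.9735
χ² = 2.9486 + 3.0691 + 1.8960 + 1.9735 = 9.89

9.89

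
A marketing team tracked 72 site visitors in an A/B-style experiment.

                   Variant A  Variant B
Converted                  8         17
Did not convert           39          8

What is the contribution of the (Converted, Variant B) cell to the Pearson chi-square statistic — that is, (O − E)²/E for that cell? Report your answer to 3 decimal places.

Row total (Converted) = 25; column total (Variant B) = 25; N = 72.
Expected count E = 25 × 25 / 72 = 8.680556.
Contribution = (O − E)²/E = (17 − 8.680556)² / 8.680556 = 7.973.

7.973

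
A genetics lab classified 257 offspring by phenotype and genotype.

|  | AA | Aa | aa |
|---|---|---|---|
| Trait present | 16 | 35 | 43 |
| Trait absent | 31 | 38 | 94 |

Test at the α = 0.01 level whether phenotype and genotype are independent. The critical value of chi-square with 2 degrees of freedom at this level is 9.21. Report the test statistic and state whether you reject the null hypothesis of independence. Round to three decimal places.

Row totals: 94, 163. Column totals: 47, 73, 137. Grand total N = 257.
Expected counts (row total × column total / N):
  Trait present, AA: 94×47/257 = 17.1907
  Trait present, Aa: 94×73/257 = 26.7004
  Trait present, aa: 94×137/257 = 50.1089
  Trait absent, AA: 163×47/257 = 29.8093
  Trait absent, Aa: 163×73/257 = 46.2996
  Trait absent, aa: 163×137/257 = 86.8911
Contributions (O − E)²/E:
  (16 − 17.1907)²/17.1907 = 0.0825
  (35 − 26.7004)²/26.7004 = 2.5799
  (43 − 50.1089)²/50.1089 = 1.0085
  (31 − 29.8093)²/29.8093 = 0.0476
  (38 − 46.2996)²/46.2996 = 1.4878
  (94 − 86.8911)²/86.8911 = 0.5816
χ² = 0.0825 + 2.5799 + 1.0085 + 0.0476 + 1.4878 + 0.5816 = 5.788
df = (2−1)(3−1) = 2. Since 5.788 < 9.21, fail to reject the null hypothesis of independence at α = 0.01.

5.788; fail to reject H₀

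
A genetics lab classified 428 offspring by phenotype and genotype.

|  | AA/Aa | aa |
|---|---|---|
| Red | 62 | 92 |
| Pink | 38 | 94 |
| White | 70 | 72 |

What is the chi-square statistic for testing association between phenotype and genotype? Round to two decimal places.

Row totals: 154, 132, 142. Column totals: 170, 258. Grand total N = 428.
Expected counts (row total × column total / N):
  Red, AA/Aa: 154×170/428 = 61.168
  Red, aa: 154×258/428 = 92.832
  Pink, AA/Aa: 132×170/428 = 52.430
  Pink, aa: 132×258/428 = 79.570
  White, AA/Aa: 142×170/428 = 56.402
  White, aa: 142×258/428 = 85.598
Contributions (O − E)²/E:
  (62 − 61.168)²/61.168 = 0.0113
  (92 − 92.832)²/92.832 = 0.0075
  (38 − 52.430)²/52.430 = 3.9715
  (94 − 79.570)²/79.570 = 2.6169
  (70 − 56.402)²/56.402 = 3.2784
  (72 − 85.598)²/85.598 = 2.1602
χ² = 0.0113 + 0.0075 + 3.9715 + 2.6169 + 3.2784 + 2.1602 = 12.05

12.05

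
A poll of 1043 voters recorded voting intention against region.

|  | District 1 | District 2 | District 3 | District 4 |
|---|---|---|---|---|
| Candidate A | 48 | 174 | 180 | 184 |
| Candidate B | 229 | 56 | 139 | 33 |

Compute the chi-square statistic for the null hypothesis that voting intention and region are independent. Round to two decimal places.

277.44

Row totals: 586, 457. Column totals: 277, 230, 319, 217. Grand total N = 1043.
Expected counts (row total × column total / N):
  Candidate A, District 1: 586×277/1043 = 155.6299
  Candidate A, District 2: 586×230/1043 = 129.2234
  Candidate A, District 3: 586×319/1043 = 179.2272
  Candidate A, District 4: 586×217/1043 = 121.9195
  Candidate B, District 1: 457×277/1043 = 121.3701
  Candidate B, District 2: 457×230/1043 = 100.7766
  Candidate B, District 3: 457×319/1043 = 139.7728
  Candidate B, District 4: 457×217/1043 = 95.0805
Contributions (O − E)²/E:
  (48 − 155.6299)²/155.6299 = 74.4343
  (174 − 129.2234)²/129.2234 = 15.5153
  (180 − 179.2272)²/179.2272 = 0.0033
  (184 − 121.9195)²/121.9195 = 31.6109
  (229 − 121.3701)²/121.3701 = 95.4452
  (56 − 100.7766)²/100.7766 = 19.8949
  (139 − 139.7728)²/139.7728 = 0.0043
  (33 − 95.0805)²/95.0805 = 40.5340
χ² = 74.4343 + 15.5153 + 0.0033 + 31.6109 + 95.4452 + 19.8949 + 0.0043 + 40.5340 = 277.44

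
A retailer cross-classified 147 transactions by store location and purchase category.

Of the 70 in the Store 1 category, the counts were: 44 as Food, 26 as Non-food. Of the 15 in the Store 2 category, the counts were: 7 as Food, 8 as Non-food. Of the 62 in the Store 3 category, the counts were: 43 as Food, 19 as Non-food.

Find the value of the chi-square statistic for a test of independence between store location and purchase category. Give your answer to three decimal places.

2.765

Row totals: 70, 15, 62. Column totals: 94, 53. Grand total N = 147.
Expected counts (row total × column total / N):
  Store 1, Food: 70×94/147 = 44.7619
  Store 1, Non-food: 70×53/147 = 25.2381
  Store 2, Food: 15×94/147 = 9.5918
  Store 2, Non-food: 15×53/147 = 5.4082
  Store 3, Food: 62×94/147 = 39.6463
  Store 3, Non-food: 62×53/147 = 22.3537
Contributions (O − E)²/E:
  (44 − 44.7619)²/44.7619 = 0.0130
  (26 − 25.2381)²/25.2381 = 0.0230
  (7 − 9.5918)²/9.5918 = 0.7003
  (8 − 5.4082)²/5.4082 = 1.2421
  (43 − 39.6463)²/39.6463 = 0.2837
  (19 − 22.3537)²/22.3537 = 0.5032
χ² = 0.0130 + 0.0230 + 0.7003 + 1.2421 + 0.2837 + 0.5032 = 2.765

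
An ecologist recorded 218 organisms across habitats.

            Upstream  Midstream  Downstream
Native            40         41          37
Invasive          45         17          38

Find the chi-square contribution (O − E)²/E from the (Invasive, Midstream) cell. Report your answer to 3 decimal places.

3.468

Row total (Invasive) = 100; column total (Midstream) = 58; N = 218.
Expected count E = 100 × 58 / 218 = 26.6055.
Contribution = (O − E)²/E = (17 − 26.6055)² / 26.6055 = 3.468.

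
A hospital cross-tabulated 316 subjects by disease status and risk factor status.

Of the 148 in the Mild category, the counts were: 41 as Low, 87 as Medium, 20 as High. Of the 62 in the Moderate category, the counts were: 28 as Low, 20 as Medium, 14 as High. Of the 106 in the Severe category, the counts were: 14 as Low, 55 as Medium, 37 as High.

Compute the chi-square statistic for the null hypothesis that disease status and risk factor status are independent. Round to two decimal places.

34.01

Row totals: 148, 62, 106. Column totals: 83, 162, 71. Grand total N = 316.
Expected counts (row total × column total / N):
  Mild, Low: 148×83/316 = 38.87342
  Mild, Medium: 148×162/316 = 75.87342
  Mild, High: 148×71/316 = 33.25316
  Moderate, Low: 62×83/316 = 16.28481
  Moderate, Medium: 62×162/316 = 31.78481
  Moderate, High: 62×71/316 = 13.93038
  Severe, Low: 106×83/316 = 27.84177
  Severe, Medium: 106×162/316 = 54.34177
  Severe, High: 106×71/316 = 23.81646
Contributions (O − E)²/E:
  (41 − 38.87342)²/38.87342 = 0.1163
  (87 − 75.87342)²/75.87342 = 1.6317
  (20 − 33.25316)²/33.25316 = 5.2821
  (28 − 16.28481)²/16.28481 = 8.4278
  (20 − 31.78481)²/31.78481 = 4.3694
  (14 − 13.93038)²/13.93038 = 0.0003
  (14 − 27.84177)²/27.84177 = 6.8816
  (55 − 54.34177)²/54.34177 = 0.0080
  (37 − 23.81646)²/23.81646 = 7.2977
χ² = 0.1163 + 1.6317 + 5.2821 + 8.4278 + 4.3694 + 0.0003 + 6.8816 + 0.0080 + 7.2977 = 34.01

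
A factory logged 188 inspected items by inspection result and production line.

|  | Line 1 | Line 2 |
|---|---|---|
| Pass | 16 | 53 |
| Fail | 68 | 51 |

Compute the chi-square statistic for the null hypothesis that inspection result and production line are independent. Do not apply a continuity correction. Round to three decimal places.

Row totals: 69, 119. Column totals: 84, 104. Grand total N = 188.
Expected counts (row total × column total / N):
  Pass, Line 1: 69×84/188 = 30.8298
  Pass, Line 2: 69×104/188 = 38.1702
  Fail, Line 1: 119×84/188 = 53.1702
  Fail, Line 2: 119×104/188 = 65.8298
Contributions (O − E)²/E:
  (16 − 30.8298)²/30.8298 = 7.1335
  (53 − 38.1702)²/38.1702 = 5.7616
  (68 − 53.1702)²/53.1702 = 4.1362
  (51 − 65.8298)²/65.8298 = 3.3408
χ² = 7.1335 + 5.7616 + 4.1362 + 3.3408 = 20.372

20.372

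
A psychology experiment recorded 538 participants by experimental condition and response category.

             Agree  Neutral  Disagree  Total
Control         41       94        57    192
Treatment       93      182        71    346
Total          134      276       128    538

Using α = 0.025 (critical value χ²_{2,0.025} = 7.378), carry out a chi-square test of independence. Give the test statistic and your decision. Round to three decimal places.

6.194; fail to reject H₀

Grand total N = 538.
Expected counts (row total × column total / N):
  Control, Agree: 192×134/538 = 47.8216
  Control, Neutral: 192×276/538 = 98.4981
  Control, Disagree: 192×128/538 = 45.6803
  Treatment, Agree: 346×134/538 = 86.1784
  Treatment, Neutral: 346×276/538 = 177.5019
  Treatment, Disagree: 346×128/538 = 82.3197
Contributions (O − E)²/E:
  (41 − 47.8216)²/47.8216 = 0.9731
  (94 − 98.4981)²/98.4981 = 0.2054
  (57 − 45.6803)²/45.6803 = 2.8051
  (93 − 86.1784)²/86.1784 = 0.5400
  (182 − 177.5019)²/177.5019 = 0.1140
  (71 − 82.3197)²/82.3197 = 1.5566
χ² = 0.9731 + 0.2054 + 2.8051 + 0.5400 + 0.1140 + 1.5566 = 6.194
df = (2−1)(3−1) = 2. Since 6.194 < 7.378, fail to reject the null hypothesis of independence at α = 0.025.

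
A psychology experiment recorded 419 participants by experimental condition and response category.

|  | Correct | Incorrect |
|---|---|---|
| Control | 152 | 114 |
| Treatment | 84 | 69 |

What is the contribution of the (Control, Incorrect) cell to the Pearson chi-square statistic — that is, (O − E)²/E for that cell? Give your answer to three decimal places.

0.041

Row total (Control) = 266; column total (Incorrect) = 183; N = 419.
Expected count E = 266 × 183 / 419 = 116.1766.
Contribution = (O − E)²/E = (114 − 116.1766)² / 116.1766 = 0.041.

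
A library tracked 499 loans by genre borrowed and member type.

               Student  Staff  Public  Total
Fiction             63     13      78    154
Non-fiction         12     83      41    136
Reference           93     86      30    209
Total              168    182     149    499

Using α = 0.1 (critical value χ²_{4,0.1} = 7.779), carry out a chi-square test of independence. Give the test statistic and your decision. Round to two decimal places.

Grand total N = 499.
Expected counts (row total × column total / N):
  Fiction, Student: 154×168/499 = 51.848
  Fiction, Staff: 154×182/499 = 56.168
  Fiction, Public: 154×149/499 = 45.984
  Non-fiction, Student: 136×168/499 = 45.788
  Non-fiction, Staff: 136×182/499 = 49.603
  Non-fiction, Public: 136×149/499 = 40.609
  Reference, Student: 209×168/499 = 70.365
  Reference, Staff: 209×182/499 = 76.228
  Reference, Public: 209×149/499 = 62.407
Contributions (O − E)²/E:
  (63 − 51.848)²/51.848 = 2.3987
  (13 − 56.168)²/56.168 = 33.1768
  (78 − 45.984)²/45.984 = 22.2909
  (12 − 45.788)²/45.788 = 24.9329
  (83 − 49.603)²/49.603 = 22.4857
  (41 − 40.609)²/40.609 = 0.0038
  (93 − 70.365)²/70.365 = 7.2812
  (86 − 76.228)²/76.228 = 1.2527
  (30 − 62.407)²/62.407 = 16.8285
χ² = 2.3987 + 33.1768 + 22.2909 + 24.9329 + 22.4857 + 0.0038 + 7.2812 + 1.2527 + 16.8285 = 130.65
df = (3−1)(3−1) = 4. Since 130.65 > 7.779, reject the null hypothesis of independence at α = 0.1.

130.65; reject H₀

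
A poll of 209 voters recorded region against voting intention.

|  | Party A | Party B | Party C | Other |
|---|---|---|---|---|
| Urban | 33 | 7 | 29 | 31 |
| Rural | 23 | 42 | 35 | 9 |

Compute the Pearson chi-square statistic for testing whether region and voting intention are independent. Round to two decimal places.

39.13

Row totals: 100, 109. Column totals: 56, 49, 64, 40. Grand total N = 209.
Expected counts (row total × column total / N):
  Urban, Party A: 100×56/209 = 26.794
  Urban, Party B: 100×49/209 = 23.445
  Urban, Party C: 100×64/209 = 30.622
  Urban, Other: 100×40/209 = 19.139
  Rural, Party A: 109×56/209 = 29.206
  Rural, Party B: 109×49/209 = 25.555
  Rural, Party C: 109×64/209 = 33.378
  Rural, Other: 109×40/209 = 20.861
Contributions (O − E)²/E:
  (33 − 26.794)²/26.794 = 1.4374
  (7 − 23.445)²/23.445 = 11.5350
  (29 − 30.622)²/30.622 = 0.0859
  (31 − 19.139)²/19.139 = 7.3506
  (23 − 29.206)²/29.206 = 1.3187
  (42 − 25.555)²/25.555 = 10.5826
  (35 − 33.378)²/33.378 = 0.0788
  (9 − 20.861)²/20.861 = 6.7438
χ² = 1.4374 + 11.5350 + 0.0859 + 7.3506 + 1.3187 + 10.5826 + 0.0788 + 6.7438 = 39.13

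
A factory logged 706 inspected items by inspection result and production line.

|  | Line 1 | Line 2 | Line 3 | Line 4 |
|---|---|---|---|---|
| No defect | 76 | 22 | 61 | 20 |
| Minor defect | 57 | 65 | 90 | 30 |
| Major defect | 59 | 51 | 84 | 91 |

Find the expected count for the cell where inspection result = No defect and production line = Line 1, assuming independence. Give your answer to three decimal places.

Row total (No defect) = 179; column total (Line 1) = 192; grand total N = 706.
Expected count = (row total × column total) / N = 179 × 192 / 706 = 48.680.

48.680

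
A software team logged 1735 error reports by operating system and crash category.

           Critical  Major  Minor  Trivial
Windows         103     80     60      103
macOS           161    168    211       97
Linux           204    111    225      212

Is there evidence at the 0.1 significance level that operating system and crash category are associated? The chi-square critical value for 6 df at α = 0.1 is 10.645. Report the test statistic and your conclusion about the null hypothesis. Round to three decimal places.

Row totals: 346, 637, 752. Column totals: 468, 359, 496, 412. Grand total N = 1735.
Expected counts (row total × column total / N):
  Windows, Critical: 346×468/1735 = 93.3303
  Windows, Major: 346×359/1735 = 71.5931
  Windows, Minor: 346×496/1735 = 98.9141
  Windows, Trivial: 346×412/1735 = 82.1625
  macOS, Critical: 637×468/1735 = 171.8248
  macOS, Major: 637×359/1735 = 131.8058
  macOS, Minor: 637×496/1735 = 182.1049
  macOS, Trivial: 637×412/1735 = 151.2646
  Linux, Critical: 752×468/1735 = 202.8450
  Linux, Major: 752×359/1735 = 155.6012
  Linux, Minor: 752×496/1735 = 214.9810
  Linux, Trivial: 752×412/1735 = 178.5729
Contributions (O − E)²/E:
  (103 − 93.3303)²/93.3303 = 1.0019
  (80 − 71.5931)²/71.5931 = 0.9872
  (60 − 98.9141)²/98.9141 = 15.3093
  (103 − 82.1625)²/82.1625 = 5.2847
  (161 − 171.8248)²/171.8248 = 0.6820
  (168 − 131.8058)²/131.8058 = 9.9390
  (211 − 182.1049)²/182.1049 = 4.5849
  (97 − 151.2646)²/151.2646 = 19.4669
  (204 − 202.8450)²/202.8450 = 0.0066
  (111 − 155.6012)²/155.6012 = 12.7844
  (225 − 214.9810)²/214.9810 = 0.4669
  (212 − 178.5729)²/178.5729 = 6.2572
χ² = 1.0019 + 0.9872 + 15.3093 + 5.2847 + 0.6820 + 9.9390 + 4.5849 + 19.4669 + 0.0066 + 12.7844 + 0.4669 + 6.2572 = 76.771
df = (3−1)(4−1) = 6. Since 76.771 > 10.645, reject the null hypothesis of independence at α = 0.1.

76.771; reject H₀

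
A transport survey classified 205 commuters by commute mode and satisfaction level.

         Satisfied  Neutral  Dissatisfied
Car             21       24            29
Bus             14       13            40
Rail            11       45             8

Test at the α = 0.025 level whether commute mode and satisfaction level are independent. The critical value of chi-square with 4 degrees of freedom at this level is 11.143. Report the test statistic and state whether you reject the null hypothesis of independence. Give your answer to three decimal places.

Row totals: 74, 67, 64. Column totals: 46, 82, 77. Grand total N = 205.
Expected counts (row total × column total / N):
  Car, Satisfied: 74×46/205 = 16.6049
  Car, Neutral: 74×82/205 = 29.6000
  Car, Dissatisfied: 74×77/205 = 27.7951
  Bus, Satisfied: 67×46/205 = 15.0341
  Bus, Neutral: 67×82/205 = 26.8000
  Bus, Dissatisfied: 67×77/205 = 25.1659
  Rail, Satisfied: 64×46/205 = 14.3610
  Rail, Neutral: 64×82/205 = 25.6000
  Rail, Dissatisfied: 64×77/205 = 24.0390
Contributions (O − E)²/E:
  (21 − 16.6049)²/16.6049 = 1.1633
  (24 − 29.6000)²/29.6000 = 1.0595
  (29 − 27.7951)²/27.7951 = 0.0522
  (14 − 15.0341)²/15.0341 = 0.0711
  (13 − 26.8000)²/26.8000 = 7.1060
  (40 − 25.1659)²/25.1659 = 8.7440
  (11 − 14.3610)²/14.3610 = 0.7866
  (45 − 25.6000)²/25.6000 = 14.7016
  (8 − 24.0390)²/24.0390 = 10.7013
χ² = 1.1633 + 1.0595 + 0.0522 + 0.0711 + 7.1060 + 8.7440 + 0.7866 + 14.7016 + 10.7013 = 44.386
df = (3−1)(3−1) = 4. Since 44.386 > 11.143, reject the null hypothesis of independence at α = 0.025.

44.386; reject H₀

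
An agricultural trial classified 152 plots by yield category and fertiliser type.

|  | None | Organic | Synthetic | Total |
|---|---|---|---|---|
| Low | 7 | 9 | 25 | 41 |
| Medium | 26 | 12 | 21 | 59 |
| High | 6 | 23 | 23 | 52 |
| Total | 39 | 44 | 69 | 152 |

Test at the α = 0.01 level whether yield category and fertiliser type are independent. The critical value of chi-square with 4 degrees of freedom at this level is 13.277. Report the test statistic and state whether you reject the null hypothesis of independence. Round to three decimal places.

22.868; reject H₀

Grand total N = 152.
Expected counts (row total × column total / N):
  Low, None: 41×39/152 = 10.51974
  Low, Organic: 41×44/152 = 11.86842
  Low, Synthetic: 41×69/152 = 18.61184
  Medium, None: 59×39/152 = 15.13816
  Medium, Organic: 59×44/152 = 17.07895
  Medium, Synthetic: 59×69/152 = 26.78289
  High, None: 52×39/152 = 13.34211
  High, Organic: 52×44/152 = 15.05263
  High, Synthetic: 52×69/152 = 23.60526
Contributions (O − E)²/E:
  (7 − 10.51974)²/10.51974 = 1.1776
  (9 − 11.86842)²/11.86842 = 0.6933
  (25 − 18.61184)²/18.61184 = 2.1926
  (26 − 15.13816)²/15.13816 = 7.7935
  (12 − 17.07895)²/17.07895 = 1.5104
  (21 − 26.78289)²/26.78289 = 1.2486
  (6 − 13.34211)²/13.34211 = 4.0403
  (23 − 15.05263)²/15.05263 = 4.1960
  (23 − 23.60526)²/23.60526 = 0.0155
χ² = 1.1776 + 0.6933 + 2.1926 + 7.7935 + 1.5104 + 1.2486 + 4.0403 + 4.1960 + 0.0155 = 22.868
df = (3−1)(3−1) = 4. Since 22.868 > 13.277, reject the null hypothesis of independence at α = 0.01.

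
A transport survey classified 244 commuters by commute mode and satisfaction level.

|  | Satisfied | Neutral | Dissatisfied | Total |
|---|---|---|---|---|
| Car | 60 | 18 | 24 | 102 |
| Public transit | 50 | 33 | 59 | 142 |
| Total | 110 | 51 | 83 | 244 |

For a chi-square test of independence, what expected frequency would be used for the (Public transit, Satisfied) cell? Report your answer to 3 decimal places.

64.016

Row total (Public transit) = 142; column total (Satisfied) = 110; grand total N = 244.
Expected count = (row total × column total) / N = 142 × 110 / 244 = 64.016.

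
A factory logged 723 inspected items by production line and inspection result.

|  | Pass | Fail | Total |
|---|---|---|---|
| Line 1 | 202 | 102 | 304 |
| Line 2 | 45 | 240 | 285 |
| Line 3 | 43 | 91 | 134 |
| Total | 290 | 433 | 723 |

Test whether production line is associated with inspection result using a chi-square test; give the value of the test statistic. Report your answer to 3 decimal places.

Grand total N = 723.
Expected counts (row total × column total / N):
  Line 1, Pass: 304×290/723 = 121.9364
  Line 1, Fail: 304×433/723 = 182.0636
  Line 2, Pass: 285×290/723 = 114.3154
  Line 2, Fail: 285×433/723 = 170.6846
  Line 3, Pass: 134×290/723 = 53.7483
  Line 3, Fail: 134×433/723 = 80.2517
Contributions (O − E)²/E:
  (202 − 121.9364)²/121.9364 = 52.5699
  (102 − 182.0636)²/182.0636 = 35.2085
  (45 − 114.3154)²/114.3154 = 42.0295
  (240 − 170.6846)²/170.6846 = 28.1491
  (43 − 53.7483)²/53.7483 = 2.1494
  (91 − 80.2517)²/80.2517 = 1.4395
χ² = 52.5699 + 35.2085 + 42.0295 + 28.1491 + 2.1494 + 1.4395 = 161.546

161.546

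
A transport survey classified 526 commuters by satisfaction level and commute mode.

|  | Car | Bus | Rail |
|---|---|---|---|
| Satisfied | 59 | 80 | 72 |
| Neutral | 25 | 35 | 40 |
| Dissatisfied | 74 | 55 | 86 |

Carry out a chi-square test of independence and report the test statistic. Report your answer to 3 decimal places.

Row totals: 211, 100, 215. Column totals: 158, 170, 198. Grand total N = 526.
Expected counts (row total × column total / N):
  Satisfied, Car: 211×158/526 = 63.3802
  Satisfied, Bus: 211×170/526 = 68.1939
  Satisfied, Rail: 211×198/526 = 79.4259
  Neutral, Car: 100×158/526 = 30.0380
  Neutral, Bus: 100×170/526 = 32.3194
  Neutral, Rail: 100×198/526 = 37.6426
  Dissatisfied, Car: 215×158/526 = 64.5817
  Dissatisfied, Bus: 215×170/526 = 69.4867
  Dissatisfied, Rail: 215×198/526 = 80.9316
Contributions (O − E)²/E:
  (59 − 63.3802)²/63.3802 = 0.3027
  (80 − 68.1939)²/68.1939 = 2.0439
  (72 − 79.4259)²/79.4259 = 0.6943
  (25 − 30.0380)²/30.0380 = 0.8450
  (35 − 32.3194)²/32.3194 = 0.2223
  (40 − 37.6426)²/37.6426 = 0.1476
  (74 − 64.5817)²/64.5817 = 1.3735
  (55 − 69.4867)²/69.4867 = 3.0202
  (86 − 80.9316)²/80.9316 = 0.3174
χ² = 0.3027 + 2.0439 + 0.6943 + 0.8450 + 0.2223 + 0.1476 + 1.3735 + 3.0202 + 0.3174 = 8.967

8.967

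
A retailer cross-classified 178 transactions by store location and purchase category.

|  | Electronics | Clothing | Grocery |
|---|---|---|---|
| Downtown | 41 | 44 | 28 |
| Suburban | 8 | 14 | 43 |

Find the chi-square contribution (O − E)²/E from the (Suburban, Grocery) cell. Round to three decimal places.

11.243

Row total (Suburban) = 65; column total (Grocery) = 71; N = 178.
Expected count E = 65 × 71 / 178 = 25.92697.
Contribution = (O − E)²/E = (43 − 25.92697)² / 25.92697 = 11.243.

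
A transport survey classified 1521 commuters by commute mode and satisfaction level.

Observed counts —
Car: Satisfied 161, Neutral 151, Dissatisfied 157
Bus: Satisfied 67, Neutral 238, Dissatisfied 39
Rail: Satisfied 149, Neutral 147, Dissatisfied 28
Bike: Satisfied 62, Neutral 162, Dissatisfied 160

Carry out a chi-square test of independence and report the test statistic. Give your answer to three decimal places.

246.136

Row totals: 469, 344, 324, 384. Column totals: 439, 698, 384. Grand total N = 1521.
Expected counts (row total × column total / N):
  Car, Satisfied: 469×439/1521 = 135.3655
  Car, Neutral: 469×698/1521 = 215.2281
  Car, Dissatisfied: 469×384/1521 = 118.4063
  Bus, Satisfied: 344×439/1521 = 99.2873
  Bus, Neutral: 344×698/1521 = 157.8646
  Bus, Dissatisfied: 344×384/1521 = 86.8481
  Rail, Satisfied: 324×439/1521 = 93.5148
  Rail, Neutral: 324×698/1521 = 148.6864
  Rail, Dissatisfied: 324×384/1521 = 81.7988
  Bike, Satisfied: 384×439/1521 = 110.8323
  Bike, Neutral: 384×698/1521 = 176.2209
  Bike, Dissatisfied: 384×384/1521 = 96.9467
Contributions (O − E)²/E:
  (161 − 135.3655)²/135.3655 = 4.8545
  (151 − 215.2281)²/215.2281 = 19.1669
  (157 − 118.4063)²/118.4063 = 12.5793
  (67 − 99.2873)²/99.2873 = 10.4995
  (238 − 157.8646)²/157.8646 = 40.6784
  (39 − 86.8481)²/86.8481 = 26.3614
  (149 − 93.5148)²/93.5148 = 32.9211
  (147 − 148.6864)²/148.6864 = 0.0191
  (28 − 81.7988)²/81.7988 = 35.3833
  (62 − 110.8323)²/110.8323 = 21.5153
  (162 − 176.2209)²/176.2209 = 1.1476
  (160 − 96.9467)²/96.9467 = 41.0093
χ² = 4.8545 + 19.1669 + 12.5793 + 10.4995 + 40.6784 + 26.3614 + 32.9211 + 0.0191 + 35.3833 + 21.5153 + 1.1476 + 41.0093 = 246.136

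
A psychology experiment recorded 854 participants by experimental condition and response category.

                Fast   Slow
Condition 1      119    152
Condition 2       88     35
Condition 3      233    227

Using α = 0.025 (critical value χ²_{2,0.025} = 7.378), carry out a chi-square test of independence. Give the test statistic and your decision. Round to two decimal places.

26.17; reject H₀

Row totals: 271, 123, 460. Column totals: 440, 414. Grand total N = 854.
Expected counts (row total × column total / N):
  Condition 1, Fast: 271×440/854 = 139.625
  Condition 1, Slow: 271×414/854 = 131.375
  Condition 2, Fast: 123×440/854 = 63.372
  Condition 2, Slow: 123×414/854 = 59.628
  Condition 3, Fast: 460×440/854 = 237.002
  Condition 3, Slow: 460×414/854 = 222.998
Contributions (O − E)²/E:
  (119 − 139.625)²/139.625 = 3.0467
  (152 − 131.375)²/131.375 = 3.2380
  (88 − 63.372)²/63.372 = 9.5711
  (35 − 59.628)²/59.628 = 10.1720
  (233 − 237.002)²/237.002 = 0.0676
  (227 − 222.998)²/222.998 = 0.0718
χ² = 3.0467 + 3.2380 + 9.5711 + 10.1720 + 0.0676 + 0.0718 = 26.17
df = (3−1)(2−1) = 2. Since 26.17 > 7.378, reject the null hypothesis of independence at α = 0.025.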